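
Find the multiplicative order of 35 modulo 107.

ord(35) | φ(107) = 107 − 1 = 106 = 2 · 53.
Divisors of 106: 1, 2, 53, 106.
Check 35^d mod 107 for each divisor in increasing order:
35^1 ≡ 35 (mod 107)
35^2 ≡ 48 (mod 107)
35^53 ≡ 1 (mod 107) ✓
Therefore the multiplicative order of 35 modulo 107 is 53.

53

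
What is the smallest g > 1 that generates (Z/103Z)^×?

5

φ(103) = 103 − 1 = 102 = 2 · 3 · 17.
g is a primitive root iff g^(102/q) ≢ 1 (mod 103) for each prime q ∈ {2, 3, 17}.
g = 2: 2^51 ≡ 1 — hits 1, so not a primitive root.
g = 3: 3^51 ≡ 102; 3^34 ≡ 1 — hits 1, so not a primitive root.
g = 4: 4^51 ≡ 1 — hits 1, so not a primitive root.
g = 5: 5^51 ≡ 102; 5^34 ≡ 56; 5^6 ≡ 72 — none is 1, so 5 is a primitive root.
So 5 is the smallest generator of (Z/103Z)^×.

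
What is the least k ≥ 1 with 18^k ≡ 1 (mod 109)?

ord(18) | φ(109) = 109 − 1 = 108 = 2^2 · 3^3.
Divisors of 108: 1, 2, 3, 4, 6, 9, 12, 18, 27, 36, 54, 108.
Check 18^d mod 109 for each divisor in increasing order:
18^1 ≡ 18
18^2 ≡ 106
18^3 ≡ 55
18^4 ≡ 9
18^6 ≡ 82
18^9 ≡ 41
18^12 ≡ 75
18^18 ≡ 46
18^27 ≡ 33
18^36 ≡ 45
18^54 ≡ 108
18^108 ≡ 1
So ord_109(18) = 108.

108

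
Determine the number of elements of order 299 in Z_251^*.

0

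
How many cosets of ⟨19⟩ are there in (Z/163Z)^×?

The order of 19 must divide φ(163) = 163 − 1 = 162 = 2 · 3^4.
Divisors of 162: 1, 2, 3, 6, 9, 18, 27, 54, 81, 162.
Check 19^d mod 163 for each divisor in increasing order:
19^1 ≡ 19 (mod 163)
19^2 ≡ 35 (mod 163)
19^3 ≡ 13 (mod 163)
19^6 ≡ 6 (mod 163)
19^9 ≡ 78 (mod 163)
19^18 ≡ 53 (mod 163)
19^27 ≡ 59 (mod 163)
19^54 ≡ 58 (mod 163)
19^81 ≡ 162 (mod 163)
19^162 ≡ 1 (mod 163) ✓
So ord_163(19) = 162, hence |⟨19⟩| = 162.
The index is φ(163) / ord(19) = 162 / 162 = 1.

1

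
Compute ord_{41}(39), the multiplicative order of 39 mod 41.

20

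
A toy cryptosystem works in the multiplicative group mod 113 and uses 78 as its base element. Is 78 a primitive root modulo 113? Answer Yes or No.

No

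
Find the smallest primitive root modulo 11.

2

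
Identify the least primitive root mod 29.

2

φ(29) = 29 − 1 = 28 = 2^2 · 7.
Test candidates g = 2, 3, … against the prime factors q ∈ {2, 7} of φ(29): g is a generator iff g^(28/q) ≢ 1 for every such q.
g = 2: 2^14 ≡ 28; 2^4 ≡ 16 — none is 1, so 2 is a primitive root.
The smallest primitive root modulo 29 is 2.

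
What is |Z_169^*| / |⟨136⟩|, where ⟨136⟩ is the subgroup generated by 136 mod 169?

Since 136 ∈ (Z/169Z)^×, its order divides φ(169) = φ(13^2) = 13·(13−1) = 156 = 2^2 · 3 · 13.
Divisors of 156: 1, 2, 3, 4, 6, 12, 13, 26, 39, 52, 78, 156.
Test each divisor d:
136^1 ≡ 136
136^2 ≡ 75
136^3 ≡ 60
136^4 ≡ 48
136^6 ≡ 51
136^12 ≡ 66
136^13 ≡ 19
136^26 ≡ 23
136^39 ≡ 99
136^52 ≡ 22
136^78 ≡ 168
136^156 ≡ 1
So ord_169(136) = 156, hence |⟨136⟩| = 156.
Index = |(Z/169Z)^×| / |⟨136⟩| = 156 / 156 = 1.

1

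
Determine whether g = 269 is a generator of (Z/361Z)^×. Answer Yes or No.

Yes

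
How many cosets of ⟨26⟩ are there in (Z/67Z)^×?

The order of 26 must divide φ(67) = 67 − 1 = 66 = 2 · 3 · 11.
Divisors of 66: 1, 2, 3, 6, 11, 22, 33, 66.
Check 26^d mod 67 for each divisor in increasing order:
26^1 ≡ 26 (mod 67)
26^2 ≡ 6 (mod 67)
26^3 ≡ 22 (mod 67)
26^6 ≡ 15 (mod 67)
26^11 ≡ 37 (mod 67)
26^22 ≡ 29 (mod 67)
26^33 ≡ 1 (mod 67) ✓
Thus |⟨26⟩| = ord(26) = 33.
[(Z/67Z)^× : ⟨26⟩] = 66/33 = 2.

2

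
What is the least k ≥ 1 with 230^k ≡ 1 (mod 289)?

136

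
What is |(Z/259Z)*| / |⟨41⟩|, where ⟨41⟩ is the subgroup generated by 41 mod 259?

The order of 41 must divide φ(259) = φ(7·37) = (7−1)·(37−1) = 6·36 = 216 = 2^3 · 3^3.
Divisors of 216: 1, 2, 3, 4, 6, 8, 9, 12, 18, 24, 27, 36, 54, 72, 108, 216.
Test each divisor d:
41^1 ≡ 41
41^2 ≡ 127
41^3 ≡ 27
41^4 ≡ 71
41^6 ≡ 211
41^8 ≡ 120
41^9 ≡ 258
41^12 ≡ 232
41^18 ≡ 1
The order of 41 is 18, so the subgroup it generates has 18 elements.
[(Z/259Z)^× : ⟨41⟩] = 216/18 = 12.

12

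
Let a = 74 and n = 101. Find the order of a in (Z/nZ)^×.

100

The order of 74 must divide φ(101) = 101 − 1 = 100 = 2^2 · 5^2.
Divisors of 100: 1, 2, 4, 5, 10, 20, 25, 50, 100.
Compute 74^d (mod 101) for the divisors d until we hit 1:
74^1 ≡ 74 (mod 101)
74^2 ≡ 22 (mod 101)
74^4 ≡ 80 (mod 101)
74^5 ≡ 62 (mod 101)
74^10 ≡ 6 (mod 101)
74^20 ≡ 36 (mod 101)
74^25 ≡ 10 (mod 101)
74^50 ≡ 100 (mod 101)
74^100 ≡ 1 (mod 101) ✓
Hence ord(74) = 100.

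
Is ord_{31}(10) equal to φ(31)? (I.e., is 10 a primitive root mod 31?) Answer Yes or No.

No

φ(31) = 31 − 1 = 30 = 2 · 3 · 5.
An element g generates (Z/31Z)^× iff g^(30/q) ≢ 1 (mod 31) for each prime q ∈ {2, 3, 5}.
10^15 ≡ 1 (mod 31)  [q = 2: ≡ 1 ✗]
10^10 ≡ 5 (mod 31)  [q = 3: ≢ 1 ✓]
10^6 ≡ 2 (mod 31)  [q = 5: ≢ 1 ✓]
Since 10^15 ≡ 1, the order of 10 divides 15 < 30, so 10 is not a primitive root.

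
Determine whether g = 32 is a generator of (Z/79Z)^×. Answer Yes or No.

φ(79) = 79 − 1 = 78 = 2 · 3 · 13.
32 is a primitive root mod 79 iff 32^(φ(79)/q) ≢ 1 for every prime q | φ(79), i.e. q ∈ {2, 3, 13}.
32^39 ≡ 1 (mod 79)  [q = 2: ≡ 1 ✗]
32^26 ≡ 55 (mod 79)  [q = 3: ≢ 1 ✓]
32^6 ≡ 52 (mod 79)  [q = 13: ≢ 1 ✓]
The check at q = 2 fails, so 32 generates a proper subgroup.

No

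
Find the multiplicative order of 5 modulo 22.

5

ord(5) | φ(22) = φ(2)·φ(11) = 1·10 = 10 = 2 · 5.
Divisors of 10: 1, 2, 5, 10.
Compute 5^d (mod 22) for the divisors d until we hit 1:
5^1 ≡ 5 (mod 22)
5^2 ≡ 3 (mod 22)
5^5 ≡ 1 (mod 22) ✓
The smallest such exponent is 5, so the order of 5 is 5.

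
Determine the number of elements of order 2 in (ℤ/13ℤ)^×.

1

φ(13) = 13 − 1 = 12 = 2^2 · 3.
(Z/13Z)^× is cyclic (|G| = 12); a cyclic group of order m has exactly φ(d) elements of each order d | m, and none otherwise.
2 | 12, and φ(2) = 2 − 1 = 1.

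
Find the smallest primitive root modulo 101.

2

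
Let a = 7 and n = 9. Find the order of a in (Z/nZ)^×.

3

ord(7) | φ(9) = φ(3^2) = 3·(3−1) = 6 = 2 · 3.
Divisors of 6: 1, 2, 3, 6.
Compute 7^d (mod 9) for the divisors d until we hit 1:
7^1 ≡ 7
7^2 ≡ 4
7^3 ≡ 1
Therefore the multiplicative order of 7 modulo 9 is 3.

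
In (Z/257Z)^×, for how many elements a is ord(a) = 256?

φ(257) = 257 − 1 = 256 = 2^8.
(Z/257Z)^× is cyclic (|G| = 256); a cyclic group of order m has exactly φ(d) elements of each order d | m, and none otherwise.
256 = 2^8 divides 256, and φ(256) = 128.

128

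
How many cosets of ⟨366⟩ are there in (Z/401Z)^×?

10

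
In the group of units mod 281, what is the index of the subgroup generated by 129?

7

The order of 129 must divide φ(281) = 281 − 1 = 280 = 2^3 · 5 · 7.
Divisors of 280: 1, 2, 4, 5, 7, 8, 10, 14, 20, 28, 35, 40, 56, 70, 140, 280.
Check 129^d mod 281 for each divisor in increasing order:
129^1 ≡ 129
129^2 ≡ 62
129^4 ≡ 191
129^5 ≡ 192
129^7 ≡ 102
129^8 ≡ 232
129^10 ≡ 53
129^14 ≡ 7
129^20 ≡ 280
129^28 ≡ 49
129^35 ≡ 221
129^40 ≡ 1
The order of 129 is 40, so the subgroup it generates has 40 elements.
Index = |(Z/281Z)^×| / |⟨129⟩| = 280 / 40 = 7.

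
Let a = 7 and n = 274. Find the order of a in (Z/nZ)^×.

68

ord(7) | φ(274) = φ(2)·φ(137) = 1·136 = 136 = 2^3 · 17.
Divisors of 136: 1, 2, 4, 8, 17, 34, 68, 136.
Check 7^d mod 274 for each divisor in increasing order:
7^1 ≡ 7 (mod 274)
7^2 ≡ 49 (mod 274)
7^4 ≡ 209 (mod 274)
7^8 ≡ 115 (mod 274)
7^17 ≡ 237 (mod 274)
7^34 ≡ 273 (mod 274)
7^68 ≡ 1 (mod 274) ✓
Therefore the multiplicative order of 7 modulo 274 is 68.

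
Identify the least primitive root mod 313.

φ(313) = 313 − 1 = 312 = 2^3 · 3 · 13.
g is a primitive root iff g^(312/q) ≢ 1 (mod 313) for each prime q ∈ {2, 3, 13}.
g = 2: 2^156 ≡ 1 — hits 1, so not a primitive root.
g = 3: 3^156 ≡ 1 — hits 1, so not a primitive root.
g = 4: 4^156 ≡ 1 — hits 1, so not a primitive root.
g = 5: 5^156 ≡ 312; 5^104 ≡ 1 — hits 1, so not a primitive root.
g = 6: 6^156 ≡ 1 — hits 1, so not a primitive root.
g = 7: 7^156 ≡ 312; 7^104 ≡ 1 — hits 1, so not a primitive root.
g = 8: 8^156 ≡ 1 — hits 1, so not a primitive root.
g = 9: 9^156 ≡ 1 — hits 1, so not a primitive root.
g = 10: 10^156 ≡ 312; 10^104 ≡ 214; 10^24 ≡ 103 — none is 1, so 10 is a primitive root.
Hence the least primitive root of 313 is 10.

10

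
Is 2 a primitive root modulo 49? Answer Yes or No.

φ(49) = φ(7^2) = 7·(7−1) = 42 = 2 · 3 · 7.
It suffices to check that the order of 2 is not a proper divisor of 42: compute 2^(42/q) for q ∈ {2, 3, 7}.
2^21 ≡ 1 (mod 49)  [q = 2: ≡ 1 ✗]
2^14 ≡ 18 (mod 49)  [q = 3: ≢ 1 ✓]
2^6 ≡ 15 (mod 49)  [q = 7: ≢ 1 ✓]
Since 2^21 ≡ 1, the order of 2 divides 21 < 42, so 2 is not a primitive root.

No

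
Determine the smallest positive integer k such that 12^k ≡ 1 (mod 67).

Since 12 ∈ (Z/67Z)^×, its order divides φ(67) = 67 − 1 = 66 = 2 · 3 · 11.
Divisors of 66: 1, 2, 3, 6, 11, 22, 33, 66.
Compute 12^d (mod 67) for the divisors d until we hit 1:
12^1 ≡ 12 (mod 67)
12^2 ≡ 10 (mod 67)
12^3 ≡ 53 (mod 67)
12^6 ≡ 62 (mod 67)
12^11 ≡ 30 (mod 67)
12^22 ≡ 29 (mod 67)
12^33 ≡ 66 (mod 67)
12^66 ≡ 1 (mod 67) ✓
Therefore the multiplicative order of 12 modulo 67 is 66.

66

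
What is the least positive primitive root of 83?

φ(83) = 83 − 1 = 82 = 2 · 41.
Test candidates g = 2, 3, … against the prime factors q ∈ {2, 41} of φ(83): g is a generator iff g^(82/q) ≢ 1 for every such q.
g = 2: 2^41 ≡ 82; 2^2 ≡ 4 — none is 1, so 2 is a primitive root.
So 2 is the smallest generator of (Z/83Z)^×.

2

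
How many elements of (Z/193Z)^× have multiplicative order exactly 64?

32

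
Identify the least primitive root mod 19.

2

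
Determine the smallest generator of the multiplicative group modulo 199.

φ(199) = 199 − 1 = 198 = 2 · 3^2 · 11.
g is a primitive root iff g^(198/q) ≢ 1 (mod 199) for each prime q ∈ {2, 3, 11}.
g = 2: 2^99 ≡ 1 — hits 1, so not a primitive root.
g = 3: 3^99 ≡ 198; 3^66 ≡ 106; 3^18 ≡ 125 — none is 1, so 3 is a primitive root.
The smallest primitive root modulo 199 is 3.

3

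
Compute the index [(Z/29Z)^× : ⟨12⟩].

7

By Lagrange's theorem, ord_29(12) divides φ(29) = 29 − 1 = 28 = 2^2 · 7.
Divisors of 28: 1, 2, 4, 7, 14, 28.
Compute 12^d (mod 29) for the divisors d until we hit 1:
12^1 ≡ 12 (mod 29)
12^2 ≡ 28 (mod 29)
12^4 ≡ 1 (mod 29) ✓
The order of 12 is 4, so the subgroup it generates has 4 elements.
[(Z/29Z)^× : ⟨12⟩] = 28/4 = 7.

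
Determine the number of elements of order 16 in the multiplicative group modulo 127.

φ(127) = 127 − 1 = 126 = 2 · 3^2 · 7.
Since (Z/127Z)^× is cyclic of order 126, the number of elements of order d is φ(d) when d | 126 and 0 otherwise.
16 does not divide 126, so no element of (Z/127Z)^× has order 16.

0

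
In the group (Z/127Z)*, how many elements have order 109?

0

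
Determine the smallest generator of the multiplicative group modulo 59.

φ(59) = 59 − 1 = 58 = 2 · 29.
g is a primitive root iff g^(58/q) ≢ 1 (mod 59) for each prime q ∈ {2, 29}.
g = 2: 2^29 ≡ 58; 2^2 ≡ 4 — none is 1, so 2 is a primitive root.
So 2 is the smallest generator of (Z/59Z)^×.

2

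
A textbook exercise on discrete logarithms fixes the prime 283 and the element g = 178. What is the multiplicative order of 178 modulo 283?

ord(178) | φ(283) = 283 − 1 = 282 = 2 · 3 · 47.
Divisors of 282: 1, 2, 3, 6, 47, 94, 141, 282.
Evaluate successive powers at the divisors of 282:
178^1 ≡ 178 (mod 283)
178^2 ≡ 271 (mod 283)
178^3 ≡ 128 (mod 283)
178^6 ≡ 253 (mod 283)
178^47 ≡ 45 (mod 283)
178^94 ≡ 44 (mod 283)
178^141 ≡ 282 (mod 283)
178^282 ≡ 1 (mod 283) ✓
Therefore the multiplicative order of 178 modulo 283 is 282.

282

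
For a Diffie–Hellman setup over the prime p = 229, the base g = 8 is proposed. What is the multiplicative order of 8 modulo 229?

76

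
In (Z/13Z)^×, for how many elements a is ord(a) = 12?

φ(13) = 13 − 1 = 12 = 2^2 · 3.
In a cyclic group of order 12, there are φ(d) elements of order d for each divisor d of 12, and zero for non-divisors.
12 = 2^2 · 3 divides 12, and φ(12) = 4.

4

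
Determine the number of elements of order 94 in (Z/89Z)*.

φ(89) = 89 − 1 = 88 = 2^3 · 11.
(Z/89Z)^× is cyclic (|G| = 88); a cyclic group of order m has exactly φ(d) elements of each order d | m, and none otherwise.
94 does not divide 88, so no element of (Z/89Z)^× has order 94.

0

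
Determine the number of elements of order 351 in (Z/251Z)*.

φ(251) = 251 − 1 = 250 = 2 · 5^3.
(Z/251Z)^× is cyclic (|G| = 250); a cyclic group of order m has exactly φ(d) elements of each order d | m, and none otherwise.
Here 250 is not a multiple of 351, so there are no elements of order 351.

0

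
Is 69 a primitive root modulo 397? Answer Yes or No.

No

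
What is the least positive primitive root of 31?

3

φ(31) = 31 − 1 = 30 = 2 · 3 · 5.
g is a primitive root iff g^(30/q) ≢ 1 (mod 31) for each prime q ∈ {2, 3, 5}.
g = 2: 2^15 ≡ 1 — hits 1, so not a primitive root.
g = 3: 3^15 ≡ 30; 3^10 ≡ 25; 3^6 ≡ 16 — none is 1, so 3 is a primitive root.
So 3 is the smallest generator of (Z/31Z)^×.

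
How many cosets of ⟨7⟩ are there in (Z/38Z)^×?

6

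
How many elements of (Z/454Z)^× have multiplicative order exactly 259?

0

φ(454) = φ(2)·φ(227) = 1·226 = 226 = 2 · 113.
(Z/454Z)^× is cyclic (|G| = 226); a cyclic group of order m has exactly φ(d) elements of each order d | m, and none otherwise.
Since 259 ∤ 226, the count is 0.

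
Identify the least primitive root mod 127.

3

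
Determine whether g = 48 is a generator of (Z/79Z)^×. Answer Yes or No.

φ(79) = 79 − 1 = 78 = 2 · 3 · 13.
An element g generates (Z/79Z)^× iff g^(78/q) ≢ 1 (mod 79) for each prime q ∈ {2, 3, 13}.
48^39 ≡ 78 (mod 79)  [q = 2: ≢ 1 ✓]
48^26 ≡ 55 (mod 79)  [q = 3: ≢ 1 ✓]
48^6 ≡ 64 (mod 79)  [q = 13: ≢ 1 ✓]
None equal 1, so ord_79(48) = 78: 48 is a primitive root.

Yes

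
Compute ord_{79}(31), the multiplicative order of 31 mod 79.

39

ord(31) | φ(79) = 79 − 1 = 78 = 2 · 3 · 13.
Divisors of 78: 1, 2, 3, 6, 13, 26, 39, 78.
Evaluate successive powers at the divisors of 78:
31^1 ≡ 31 (mod 79)
31^2 ≡ 13 (mod 79)
31^3 ≡ 8 (mod 79)
31^6 ≡ 64 (mod 79)
31^13 ≡ 23 (mod 79)
31^26 ≡ 55 (mod 79)
31^39 ≡ 1 (mod 79) ✓
Hence ord(31) = 39.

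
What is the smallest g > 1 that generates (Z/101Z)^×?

2

φ(101) = 101 − 1 = 100 = 2^2 · 5^2.
g is a primitive root iff g^(100/q) ≢ 1 (mod 101) for each prime q ∈ {2, 5}.
g = 2: 2^50 ≡ 100; 2^20 ≡ 95 — none is 1, so 2 is a primitive root.
Hence the least primitive root of 101 is 2.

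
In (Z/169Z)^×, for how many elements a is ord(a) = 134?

φ(169) = φ(13^2) = 13·(13−1) = 156 = 2^2 · 3 · 13.
Since (Z/169Z)^× is cyclic of order 156, the number of elements of order d is φ(d) when d | 156 and 0 otherwise.
Here 156 is not a multiple of 134, so there are no elements of order 134.

0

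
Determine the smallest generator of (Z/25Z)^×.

φ(25) = φ(5^2) = 5·(5−1) = 20 = 2^2 · 5.
g is a primitive root iff g^(20/q) ≢ 1 (mod 25) for each prime q ∈ {2, 5}.
g = 2: 2^10 ≡ 24; 2^4 ≡ 16 — none is 1, so 2 is a primitive root.
So 2 is the smallest generator of (Z/25Z)^×.

2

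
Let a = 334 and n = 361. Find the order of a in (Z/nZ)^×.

57

ord(334) | φ(361) = φ(19^2) = 19·(19−1) = 342 = 2 · 3^2 · 19.
Divisors of 342: 1, 2, 3, 6, 9, 18, 19, 38, 57, 114, 171, 342.
Compute 334^d (mod 361) for the divisors d until we hit 1:
334^1 ≡ 334 (mod 361)
334^2 ≡ 7 (mod 361)
334^3 ≡ 172 (mod 361)
334^6 ≡ 343 (mod 361)
334^9 ≡ 153 (mod 361)
334^18 ≡ 305 (mod 361)
334^19 ≡ 68 (mod 361)
334^38 ≡ 292 (mod 361)
334^57 ≡ 1 (mod 361) ✓
So ord_361(334) = 57.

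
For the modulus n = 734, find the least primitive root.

11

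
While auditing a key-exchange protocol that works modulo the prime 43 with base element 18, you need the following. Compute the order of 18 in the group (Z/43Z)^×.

42

ord(18) | φ(43) = 43 − 1 = 42 = 2 · 3 · 7.
Divisors of 42: 1, 2, 3, 6, 7, 14, 21, 42.
Test each divisor d:
18^1 ≡ 18 (mod 43)
18^2 ≡ 23 (mod 43)
18^3 ≡ 27 (mod 43)
18^6 ≡ 41 (mod 43)
18^7 ≡ 7 (mod 43)
18^14 ≡ 6 (mod 43)
18^21 ≡ 42 (mod 43)
18^42 ≡ 1 (mod 43) ✓
The smallest such exponent is 42, so the order of 18 is 42.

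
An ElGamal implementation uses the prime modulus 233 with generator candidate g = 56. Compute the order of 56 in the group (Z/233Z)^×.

116

By Lagrange's theorem, ord_233(56) divides φ(233) = 233 − 1 = 232 = 2^3 · 29.
Divisors of 232: 1, 2, 4, 8, 29, 58, 116, 232.
Compute 56^d (mod 233) for the divisors d until we hit 1:
56^1 ≡ 56
56^2 ≡ 107
56^4 ≡ 32
56^8 ≡ 92
56^29 ≡ 89
56^58 ≡ 232
56^116 ≡ 1
The smallest such exponent is 116, so the order of 56 is 116.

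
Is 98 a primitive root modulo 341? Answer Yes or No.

No

341 = 11 · 31 is a product of two distinct odd primes, so (Z/341Z)^× ≅ (Z/11Z)^× × (Z/31Z)^× is not cyclic.
No primitive root modulo 341 exists; in particular 98 is not one.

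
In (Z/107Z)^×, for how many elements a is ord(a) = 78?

φ(107) = 107 − 1 = 106 = 2 · 53.
Since (Z/107Z)^× is cyclic of order 106, the number of elements of order d is φ(d) when d | 106 and 0 otherwise.
Since 78 ∤ 106, the count is 0.

0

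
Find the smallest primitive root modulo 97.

φ(97) = 97 − 1 = 96 = 2^5 · 3.
g is a primitive root iff g^(96/q) ≢ 1 (mod 97) for each prime q ∈ {2, 3}.
g = 2: 2^48 ≡ 1 — hits 1, so not a primitive root.
g = 3: 3^48 ≡ 1 — hits 1, so not a primitive root.
g = 4: 4^48 ≡ 1 — hits 1, so not a primitive root.
g = 5: 5^48 ≡ 96; 5^32 ≡ 35 — none is 1, so 5 is a primitive root.
Hence the least primitive root of 97 is 5.

5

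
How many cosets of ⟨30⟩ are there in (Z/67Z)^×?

ord(30) | φ(67) = 67 − 1 = 66 = 2 · 3 · 11.
Divisors of 66: 1, 2, 3, 6, 11, 22, 33, 66.
Check 30^d mod 67 for each divisor in increasing order:
30^1 ≡ 30 (mod 67)
30^2 ≡ 29 (mod 67)
30^3 ≡ 66 (mod 67)
30^6 ≡ 1 (mod 67) ✓
Thus |⟨30⟩| = ord(30) = 6.
[(Z/67Z)^× : ⟨30⟩] = 66/6 = 11.

11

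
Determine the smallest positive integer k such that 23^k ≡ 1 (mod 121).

ord(23) | φ(121) = φ(11^2) = 11·(11−1) = 110 = 2 · 5 · 11.
Divisors of 110: 1, 2, 5, 10, 11, 22, 55, 110.
Compute 23^d (mod 121) for the divisors d until we hit 1:
23^1 ≡ 23 (mod 121)
23^2 ≡ 45 (mod 121)
23^5 ≡ 111 (mod 121)
23^10 ≡ 100 (mod 121)
23^11 ≡ 1 (mod 121) ✓
Therefore the multiplicative order of 23 modulo 121 is 11.

11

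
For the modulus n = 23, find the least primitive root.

φ(23) = 23 − 1 = 22 = 2 · 11.
g is a primitive root iff g^(22/q) ≢ 1 (mod 23) for each prime q ∈ {2, 11}.
g = 2: 2^11 ≡ 1 — hits 1, so not a primitive root.
g = 3: 3^11 ≡ 1 — hits 1, so not a primitive root.
g = 4: 4^11 ≡ 1 — hits 1, so not a primitive root.
g = 5: 5^11 ≡ 22; 5^2 ≡ 2 — none is 1, so 5 is a primitive root.
Hence the least primitive root of 23 is 5.

5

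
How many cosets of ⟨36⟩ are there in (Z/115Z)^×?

Since 36 ∈ (Z/115Z)^×, its order divides φ(115) = φ(5·23) = (5−1)·(23−1) = 4·22 = 88 = 2^3 · 11.
Divisors of 88: 1, 2, 4, 8, 11, 22, 44, 88.
Compute 36^d (mod 115) for the divisors d until we hit 1:
36^1 ≡ 36 (mod 115)
36^2 ≡ 31 (mod 115)
36^4 ≡ 41 (mod 115)
36^8 ≡ 71 (mod 115)
36^11 ≡ 1 (mod 115) ✓
So ord_115(36) = 11, hence |⟨36⟩| = 11.
[(Z/115Z)^× : ⟨36⟩] = 88/11 = 8.

8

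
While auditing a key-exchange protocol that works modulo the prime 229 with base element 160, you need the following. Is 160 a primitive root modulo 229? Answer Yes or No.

Yes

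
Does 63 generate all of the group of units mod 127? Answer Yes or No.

No

φ(127) = 127 − 1 = 126 = 2 · 3^2 · 7.
It suffices to check that the order of 63 is not a proper divisor of 126: compute 63^(126/q) for q ∈ {2, 3, 7}.
63^63 ≡ 126 (mod 127)  [q = 2: ≢ 1 ✓]
63^42 ≡ 1 (mod 127)  [q = 3: ≡ 1 ✗]
63^18 ≡ 8 (mod 127)  [q = 7: ≢ 1 ✓]
The check at q = 3 fails, so 63 generates a proper subgroup.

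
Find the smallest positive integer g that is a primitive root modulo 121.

2

φ(121) = φ(11^2) = 11·(11−1) = 110 = 2 · 5 · 11.
g is a primitive root iff g^(110/q) ≢ 1 (mod 121) for each prime q ∈ {2, 5, 11}.
g = 2: 2^55 ≡ 120; 2^22 ≡ 81; 2^10 ≡ 56 — none is 1, so 2 is a primitive root.
So 2 is the smallest generator of (Z/121Z)^×.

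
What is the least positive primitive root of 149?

2

φ(149) = 149 − 1 = 148 = 2^2 · 37.
Test candidates g = 2, 3, … against the prime factors q ∈ {2, 37} of φ(149): g is a generator iff g^(148/q) ≢ 1 for every such q.
g = 2: 2^74 ≡ 148; 2^4 ≡ 16 — none is 1, so 2 is a primitive root.
So 2 is the smallest generator of (Z/149Z)^×.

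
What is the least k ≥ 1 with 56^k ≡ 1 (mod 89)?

88

By Lagrange's theorem, ord_89(56) divides φ(89) = 89 − 1 = 88 = 2^3 · 11.
Divisors of 88: 1, 2, 4, 8, 11, 22, 44, 88.
Compute 56^d (mod 89) for the divisors d until we hit 1:
56^1 ≡ 56 (mod 89)
56^2 ≡ 21 (mod 89)
56^4 ≡ 85 (mod 89)
56^8 ≡ 16 (mod 89)
56^11 ≡ 37 (mod 89)
56^22 ≡ 34 (mod 89)
56^44 ≡ 88 (mod 89)
56^88 ≡ 1 (mod 89) ✓
The smallest such exponent is 88, so the order of 56 is 88.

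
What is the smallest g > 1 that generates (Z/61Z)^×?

2

φ(61) = 61 − 1 = 60 = 2^2 · 3 · 5.
Test candidates g = 2, 3, … against the prime factors q ∈ {2, 3, 5} of φ(61): g is a generator iff g^(60/q) ≢ 1 for every such q.
g = 2: 2^30 ≡ 60; 2^20 ≡ 47; 2^12 ≡ 9 — none is 1, so 2 is a primitive root.
The smallest primitive root modulo 61 is 2.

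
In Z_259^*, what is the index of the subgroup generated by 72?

The order of 72 must divide φ(259) = φ(7·37) = (7−1)·(37−1) = 6·36 = 216 = 2^3 · 3^3.
Divisors of 216: 1, 2, 3, 4, 6, 8, 9, 12, 18, 24, 27, 36, 54, 72, 108, 216.
Evaluate successive powers at the divisors of 216:
72^1 ≡ 72 (mod 259)
72^2 ≡ 4 (mod 259)
72^3 ≡ 29 (mod 259)
72^4 ≡ 16 (mod 259)
72^6 ≡ 64 (mod 259)
72^8 ≡ 256 (mod 259)
72^9 ≡ 43 (mod 259)
72^12 ≡ 211 (mod 259)
72^18 ≡ 36 (mod 259)
72^24 ≡ 232 (mod 259)
72^27 ≡ 253 (mod 259)
72^36 ≡ 1 (mod 259) ✓
So ord_259(72) = 36, hence |⟨72⟩| = 36.
[(Z/259Z)^× : ⟨72⟩] = 216/36 = 6.

6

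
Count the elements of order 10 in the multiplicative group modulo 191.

4

φ(191) = 191 − 1 = 190 = 2 · 5 · 19.
In a cyclic group of order 190, there are φ(d) elements of order d for each divisor d of 190, and zero for non-divisors.
10 = 2 · 5 divides 190, and φ(10) = 4.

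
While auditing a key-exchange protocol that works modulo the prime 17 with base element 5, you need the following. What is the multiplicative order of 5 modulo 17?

16

ord(5) | φ(17) = 17 − 1 = 16 = 2^4.
Divisors of 16: 1, 2, 4, 8, 16.
Check 5^d mod 17 for each divisor in increasing order:
5^1 ≡ 5
5^2 ≡ 8
5^4 ≡ 13
5^8 ≡ 16
5^16 ≡ 1
Hence ord(5) = 16.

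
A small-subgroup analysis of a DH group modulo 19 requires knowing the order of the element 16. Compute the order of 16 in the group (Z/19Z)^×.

9

Since 16 ∈ (Z/19Z)^×, its order divides φ(19) = 19 − 1 = 18 = 2 · 3^2.
Divisors of 18: 1, 2, 3, 6, 9, 18.
Compute 16^d (mod 19) for the divisors d until we hit 1:
16^1 ≡ 16 (mod 19)
16^2 ≡ 9 (mod 19)
16^3 ≡ 11 (mod 19)
16^6 ≡ 7 (mod 19)
16^9 ≡ 1 (mod 19) ✓
The smallest such exponent is 9, so the order of 16 is 9.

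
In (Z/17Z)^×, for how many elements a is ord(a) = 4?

φ(17) = 17 − 1 = 16 = 2^4.
In a cyclic group of order 16, there are φ(d) elements of order d for each divisor d of 16, and zero for non-divisors.
4 = 2^2 divides 16, and φ(4) = 2.

2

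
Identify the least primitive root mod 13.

φ(13) = 13 − 1 = 12 = 2^2 · 3.
Test candidates g = 2, 3, … against the prime factors q ∈ {2, 3} of φ(13): g is a generator iff g^(12/q) ≢ 1 for every such q.
g = 2: 2^6 ≡ 12; 2^4 ≡ 3 — none is 1, so 2 is a primitive root.
So 2 is the smallest generator of (Z/13Z)^×.

2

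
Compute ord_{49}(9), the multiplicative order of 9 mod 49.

21

By Lagrange's theorem, ord_49(9) divides φ(49) = φ(7^2) = 7·(7−1) = 42 = 2 · 3 · 7.
Divisors of 42: 1, 2, 3, 6, 7, 14, 21, 42.
Compute 9^d (mod 49) for the divisors d until we hit 1:
9^1 ≡ 9
9^2 ≡ 32
9^3 ≡ 43
9^6 ≡ 36
9^7 ≡ 30
9^14 ≡ 18
9^21 ≡ 1
Hence ord(9) = 21.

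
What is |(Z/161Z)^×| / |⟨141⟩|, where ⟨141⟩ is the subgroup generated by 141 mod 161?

ord(141) | φ(161) = φ(7·23) = (7−1)·(23−1) = 6·22 = 132 = 2^2 · 3 · 11.
Divisors of 132: 1, 2, 3, 4, 6, 11, 12, 22, 33, 44, 66, 132.
Check 141^d mod 161 for each divisor in increasing order:
141^1 ≡ 141 (mod 161)
141^2 ≡ 78 (mod 161)
141^3 ≡ 50 (mod 161)
141^4 ≡ 127 (mod 161)
141^6 ≡ 85 (mod 161)
141^11 ≡ 1 (mod 161) ✓
So ord_161(141) = 11, hence |⟨141⟩| = 11.
The index is φ(161) / ord(141) = 132 / 11 = 12.

12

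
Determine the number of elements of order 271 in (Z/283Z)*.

0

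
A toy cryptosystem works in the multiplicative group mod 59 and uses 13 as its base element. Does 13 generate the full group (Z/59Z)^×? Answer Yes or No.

φ(59) = 59 − 1 = 58 = 2 · 29.
An element g generates (Z/59Z)^× iff g^(58/q) ≢ 1 (mod 59) for each prime q ∈ {2, 29}.
13^29 ≡ 58 (mod 59)  [q = 2: ≢ 1 ✓]
13^2 ≡ 51 (mod 59)  [q = 29: ≢ 1 ✓]
All checks pass, so 13 has order 58 and is a primitive root modulo 59.

Yes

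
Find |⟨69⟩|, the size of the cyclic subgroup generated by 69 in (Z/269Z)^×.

268

Since 69 ∈ (Z/269Z)^×, its order divides φ(269) = 269 − 1 = 268 = 2^2 · 67.
Divisors of 268: 1, 2, 4, 67, 134, 268.
Evaluate successive powers at the divisors of 268:
69^1 ≡ 69
69^2 ≡ 188
69^4 ≡ 105
69^67 ≡ 187
69^134 ≡ 268
69^268 ≡ 1
So ord_269(69) = 268.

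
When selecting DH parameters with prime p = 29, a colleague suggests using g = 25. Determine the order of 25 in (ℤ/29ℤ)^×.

7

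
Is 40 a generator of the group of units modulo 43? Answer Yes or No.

No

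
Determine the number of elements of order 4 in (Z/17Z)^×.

2

φ(17) = 17 − 1 = 16 = 2^4.
In a cyclic group of order 16, there are φ(d) elements of order d for each divisor d of 16, and zero for non-divisors.
4 = 2^2 divides 16, and φ(4) = 2.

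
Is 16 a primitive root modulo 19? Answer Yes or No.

No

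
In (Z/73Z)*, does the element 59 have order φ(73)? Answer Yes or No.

Yes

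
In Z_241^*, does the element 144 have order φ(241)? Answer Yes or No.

No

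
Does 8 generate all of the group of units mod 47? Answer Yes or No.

No

φ(47) = 47 − 1 = 46 = 2 · 23.
It suffices to check that the order of 8 is not a proper divisor of 46: compute 8^(46/q) for q ∈ {2, 23}.
8^23 ≡ 1 (mod 47)  [q = 2: ≡ 1 ✗]
8^2 ≡ 17 (mod 47)  [q = 23: ≢ 1 ✓]
Since 8^23 ≡ 1, the order of 8 divides 23 < 46, so 8 is not a primitive root.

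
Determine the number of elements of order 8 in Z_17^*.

4

φ(17) = 17 − 1 = 16 = 2^4.
In a cyclic group of order 16, there are φ(d) elements of order d for each divisor d of 16, and zero for non-divisors.
8 = 2^3 divides 16, and φ(8) = 4.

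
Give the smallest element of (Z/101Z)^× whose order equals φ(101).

2

φ(101) = 101 − 1 = 100 = 2^2 · 5^2.
g is a primitive root iff g^(100/q) ≢ 1 (mod 101) for each prime q ∈ {2, 5}.
g = 2: 2^50 ≡ 100; 2^20 ≡ 95 — none is 1, so 2 is a primitive root.
So 2 is the smallest generator of (Z/101Z)^×.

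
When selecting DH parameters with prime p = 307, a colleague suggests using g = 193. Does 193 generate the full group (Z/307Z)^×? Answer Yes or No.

φ(307) = 307 − 1 = 306 = 2 · 3^2 · 17.
Test 193^(306/q) mod 307 for each prime factor q of 306:
193^153 ≡ 306 (mod 307)  [q = 2: ≢ 1 ✓]
193^102 ≡ 1 (mod 307)  [q = 3: ≡ 1 ✗]
193^18 ≡ 114 (mod 307)  [q = 17: ≢ 1 ✓]
The check at q = 3 fails, so 193 generates a proper subgroup.

No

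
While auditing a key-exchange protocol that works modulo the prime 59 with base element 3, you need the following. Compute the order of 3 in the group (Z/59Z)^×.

The order of 3 must divide φ(59) = 59 − 1 = 58 = 2 · 29.
Divisors of 58: 1, 2, 29, 58.
Check 3^d mod 59 for each divisor in increasing order:
3^1 ≡ 3
3^2 ≡ 9
3^29 ≡ 1
The smallest such exponent is 29, so the order of 3 is 29.

29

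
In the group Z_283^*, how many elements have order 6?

φ(283) = 283 − 1 = 282 = 2 · 3 · 47.
In a cyclic group of order 282, there are φ(d) elements of order d for each divisor d of 282, and zero for non-divisors.
6 = 2 · 3 divides 282, and φ(6) = 2.

2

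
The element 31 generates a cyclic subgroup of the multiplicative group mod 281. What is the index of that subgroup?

ord(31) | φ(281) = 281 − 1 = 280 = 2^3 · 5 · 7.
Divisors of 280: 1, 2, 4, 5, 7, 8, 10, 14, 20, 28, 35, 40, 56, 70, 140, 280.
Compute 31^d (mod 281) for the divisors d until we hit 1:
31^1 ≡ 31
31^2 ≡ 118
31^4 ≡ 155
31^5 ≡ 28
31^7 ≡ 213
31^8 ≡ 140
31^10 ≡ 222
31^14 ≡ 128
31^20 ≡ 109
31^28 ≡ 86
31^35 ≡ 53
31^40 ≡ 79
31^56 ≡ 90
31^70 ≡ 280
31^140 ≡ 1
So ord_281(31) = 140, hence |⟨31⟩| = 140.
[(Z/281Z)^× : ⟨31⟩] = 280/140 = 2.

2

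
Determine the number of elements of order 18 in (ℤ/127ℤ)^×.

6

φ(127) = 127 − 1 = 126 = 2 · 3^2 · 7.
(Z/127Z)^× is cyclic (|G| = 126); a cyclic group of order m has exactly φ(d) elements of each order d | m, and none otherwise.
18 = 2 · 3^2 divides 126, and φ(18) = 6.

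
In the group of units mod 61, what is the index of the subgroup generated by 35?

The order of 35 must divide φ(61) = 61 − 1 = 60 = 2^2 · 3 · 5.
Divisors of 60: 1, 2, 3, 4, 5, 6, 10, 12, 15, 20, 30, 60.
Test each divisor d:
35^1 ≡ 35 (mod 61)
35^2 ≡ 5 (mod 61)
35^3 ≡ 53 (mod 61)
35^4 ≡ 25 (mod 61)
35^5 ≡ 21 (mod 61)
35^6 ≡ 3 (mod 61)
35^10 ≡ 14 (mod 61)
35^12 ≡ 9 (mod 61)
35^15 ≡ 50 (mod 61)
35^20 ≡ 13 (mod 61)
35^30 ≡ 60 (mod 61)
35^60 ≡ 1 (mod 61) ✓
Thus |⟨35⟩| = ord(35) = 60.
Index = |(Z/61Z)^×| / |⟨35⟩| = 60 / 60 = 1.

1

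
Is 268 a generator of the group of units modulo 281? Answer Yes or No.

Yes

φ(281) = 281 − 1 = 280 = 2^3 · 5 · 7.
268 is a primitive root mod 281 iff 268^(φ(281)/q) ≢ 1 for every prime q | φ(281), i.e. q ∈ {2, 5, 7}.
268^140 ≡ 280 (mod 281)  [q = 2: ≢ 1 ✓]
268^56 ≡ 232 (mod 281)  [q = 5: ≢ 1 ✓]
268^40 ≡ 181 (mod 281)  [q = 7: ≢ 1 ✓]
None equal 1, so ord_281(268) = 280: 268 is a primitive root.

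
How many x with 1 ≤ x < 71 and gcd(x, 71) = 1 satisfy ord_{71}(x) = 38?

0

φ(71) = 71 − 1 = 70 = 2 · 5 · 7.
(Z/71Z)^× is cyclic (|G| = 70); a cyclic group of order m has exactly φ(d) elements of each order d | m, and none otherwise.
Here 70 is not a multiple of 38, so there are no elements of order 38.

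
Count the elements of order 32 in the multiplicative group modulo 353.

φ(353) = 353 − 1 = 352 = 2^5 · 11.
In a cyclic group of order 352, there are φ(d) elements of order d for each divisor d of 352, and zero for non-divisors.
32 = 2^5 divides 352, and φ(32) = 16.

16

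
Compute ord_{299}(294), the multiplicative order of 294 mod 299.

44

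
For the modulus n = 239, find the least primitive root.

7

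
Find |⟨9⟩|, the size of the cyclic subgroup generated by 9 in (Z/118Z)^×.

29

Since 9 ∈ (Z/118Z)^×, its order divides φ(118) = φ(2)·φ(59) = 1·58 = 58 = 2 · 29.
Divisors of 58: 1, 2, 29, 58.
Check 9^d mod 118 for each divisor in increasing order:
9^1 ≡ 9 (mod 118)
9^2 ≡ 81 (mod 118)
9^29 ≡ 1 (mod 118) ✓
So ord_118(9) = 29.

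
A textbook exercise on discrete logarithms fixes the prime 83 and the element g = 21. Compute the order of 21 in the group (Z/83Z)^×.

41

The order of 21 must divide φ(83) = 83 − 1 = 82 = 2 · 41.
Divisors of 82: 1, 2, 41, 82.
Evaluate successive powers at the divisors of 82:
21^1 ≡ 21 (mod 83)
21^2 ≡ 26 (mod 83)
21^41 ≡ 1 (mod 83) ✓
So ord_83(21) = 41.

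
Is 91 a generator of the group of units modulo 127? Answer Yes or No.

φ(127) = 127 − 1 = 126 = 2 · 3^2 · 7.
91 is a primitive root mod 127 iff 91^(φ(127)/q) ≢ 1 for every prime q | φ(127), i.e. q ∈ {2, 3, 7}.
91^63 ≡ 126 (mod 127)  [q = 2: ≢ 1 ✓]
91^42 ≡ 19 (mod 127)  [q = 3: ≢ 1 ✓]
91^18 ≡ 32 (mod 127)  [q = 7: ≢ 1 ✓]
All checks pass, so 91 has order 126 and is a primitive root modulo 127.

Yes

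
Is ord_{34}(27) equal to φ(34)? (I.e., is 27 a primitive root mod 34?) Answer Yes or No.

φ(34) = φ(2)·φ(17) = 1·16 = 16 = 2^4.
An element g generates (Z/34Z)^× iff g^(16/q) ≢ 1 (mod 34) for each prime q ∈ {2}.
27^8 ≡ 33 (mod 34)  [q = 2: ≢ 1 ✓]
All checks pass, so 27 has order 16 and is a primitive root modulo 34.

Yes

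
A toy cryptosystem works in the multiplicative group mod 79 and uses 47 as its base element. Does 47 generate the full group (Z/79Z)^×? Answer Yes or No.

φ(79) = 79 − 1 = 78 = 2 · 3 · 13.
It suffices to check that the order of 47 is not a proper divisor of 78: compute 47^(78/q) for q ∈ {2, 3, 13}.
47^39 ≡ 78 (mod 79)  [q = 2: ≢ 1 ✓]
47^26 ≡ 55 (mod 79)  [q = 3: ≢ 1 ✓]
47^6 ≡ 52 (mod 79)  [q = 13: ≢ 1 ✓]
None equal 1, so ord_79(47) = 78: 47 is a primitive root.

Yes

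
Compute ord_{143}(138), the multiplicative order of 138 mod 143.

20

Since 138 ∈ (Z/143Z)^×, its order divides φ(143) = φ(11·13) = (11−1)·(13−1) = 10·12 = 120 = 2^3 · 3 · 5.
Divisors of 120: 1, 2, 3, 4, 5, 6, 8, 10, 12, 15, 20, 24, 30, 40, 60, 120.
Evaluate successive powers at the divisors of 120:
138^1 ≡ 138 (mod 143)
138^2 ≡ 25 (mod 143)
138^3 ≡ 18 (mod 143)
138^4 ≡ 53 (mod 143)
138^5 ≡ 21 (mod 143)
138^6 ≡ 38 (mod 143)
138^8 ≡ 92 (mod 143)
138^10 ≡ 12 (mod 143)
138^12 ≡ 14 (mod 143)
138^15 ≡ 109 (mod 143)
138^20 ≡ 1 (mod 143) ✓
Therefore the multiplicative order of 138 modulo 143 is 20.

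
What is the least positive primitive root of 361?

2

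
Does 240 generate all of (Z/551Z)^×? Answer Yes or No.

No

551 = 19 · 29 is a product of two distinct odd primes, so (Z/551Z)^× ≅ (Z/19Z)^× × (Z/29Z)^× is not cyclic.
No primitive root modulo 551 exists; in particular 240 is not one.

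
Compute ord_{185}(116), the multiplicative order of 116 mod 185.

ord(116) | φ(185) = φ(5·37) = (5−1)·(37−1) = 4·36 = 144 = 2^4 · 3^2.
Divisors of 144: 1, 2, 3, 4, 6, 8, 9, 12, 16, 18, 24, 36, 48, 72, 144.
Test each divisor d:
116^1 ≡ 116 (mod 185)
116^2 ≡ 136 (mod 185)
116^3 ≡ 51 (mod 185)
116^4 ≡ 181 (mod 185)
116^6 ≡ 11 (mod 185)
116^8 ≡ 16 (mod 185)
116^9 ≡ 6 (mod 185)
116^12 ≡ 121 (mod 185)
116^16 ≡ 71 (mod 185)
116^18 ≡ 36 (mod 185)
116^24 ≡ 26 (mod 185)
116^36 ≡ 1 (mod 185) ✓
So ord_185(116) = 36.

36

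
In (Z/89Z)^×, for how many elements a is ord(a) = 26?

φ(89) = 89 − 1 = 88 = 2^3 · 11.
Since (Z/89Z)^× is cyclic of order 88, the number of elements of order d is φ(d) when d | 88 and 0 otherwise.
Here 88 is not a multiple of 26, so there are no elements of order 26.

0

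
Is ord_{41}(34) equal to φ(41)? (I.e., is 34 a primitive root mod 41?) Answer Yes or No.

Yes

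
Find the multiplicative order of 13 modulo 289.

68

ord(13) | φ(289) = φ(17^2) = 17·(17−1) = 272 = 2^4 · 17.
Divisors of 272: 1, 2, 4, 8, 16, 17, 34, 68, 136, 272.
Test each divisor d:
13^1 ≡ 13 (mod 289)
13^2 ≡ 169 (mod 289)
13^4 ≡ 239 (mod 289)
13^8 ≡ 188 (mod 289)
13^16 ≡ 86 (mod 289)
13^17 ≡ 251 (mod 289)
13^34 ≡ 288 (mod 289)
13^68 ≡ 1 (mod 289) ✓
Therefore the multiplicative order of 13 modulo 289 is 68.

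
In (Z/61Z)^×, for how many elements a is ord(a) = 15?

8

φ(61) = 61 − 1 = 60 = 2^2 · 3 · 5.
Since (Z/61Z)^× is cyclic of order 60, the number of elements of order d is φ(d) when d | 60 and 0 otherwise.
15 = 3 · 5 divides 60, and φ(15) = 8.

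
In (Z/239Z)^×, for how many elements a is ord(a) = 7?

6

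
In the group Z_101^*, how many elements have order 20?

φ(101) = 101 − 1 = 100 = 2^2 · 5^2.
Since (Z/101Z)^× is cyclic of order 100, the number of elements of order d is φ(d) when d | 100 and 0 otherwise.
20 = 2^2 · 5 divides 100, and φ(20) = 8.

8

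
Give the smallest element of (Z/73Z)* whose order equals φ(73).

φ(73) = 73 − 1 = 72 = 2^3 · 3^2.
Test candidates g = 2, 3, … against the prime factors q ∈ {2, 3} of φ(73): g is a generator iff g^(72/q) ≢ 1 for every such q.
g = 2: 2^36 ≡ 1 — hits 1, so not a primitive root.
g = 3: 3^36 ≡ 1 — hits 1, so not a primitive root.
g = 4: 4^36 ≡ 1 — hits 1, so not a primitive root.
g = 5: 5^36 ≡ 72; 5^24 ≡ 8 — none is 1, so 5 is a primitive root.
The smallest primitive root modulo 73 is 5.

5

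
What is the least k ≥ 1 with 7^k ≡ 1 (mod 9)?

The order of 7 must divide φ(9) = φ(3^2) = 3·(3−1) = 6 = 2 · 3.
Divisors of 6: 1, 2, 3, 6.
Compute 7^d (mod 9) for the divisors d until we hit 1:
7^1 ≡ 7 (mod 9)
7^2 ≡ 4 (mod 9)
7^3 ≡ 1 (mod 9) ✓
Hence ord(7) = 3.

3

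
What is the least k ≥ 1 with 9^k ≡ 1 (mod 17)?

Since 9 ∈ (Z/17Z)^×, its order divides φ(17) = 17 − 1 = 16 = 2^4.
Divisors of 16: 1, 2, 4, 8, 16.
Check 9^d mod 17 for each divisor in increasing order:
9^1 ≡ 9 (mod 17)
9^2 ≡ 13 (mod 17)
9^4 ≡ 16 (mod 17)
9^8 ≡ 1 (mod 17) ✓
So ord_17(9) = 8.

8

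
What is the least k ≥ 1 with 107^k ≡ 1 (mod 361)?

114

ord(107) | φ(361) = φ(19^2) = 19·(19−1) = 342 = 2 · 3^2 · 19.
Divisors of 342: 1, 2, 3, 6, 9, 18, 19, 38, 57, 114, 171, 342.
Check 107^d mod 361 for each divisor in increasing order:
107^1 ≡ 107
107^2 ≡ 258
107^3 ≡ 170
107^6 ≡ 20
107^9 ≡ 151
107^18 ≡ 58
107^19 ≡ 69
107^38 ≡ 68
107^57 ≡ 360
107^114 ≡ 1
Therefore the multiplicative order of 107 modulo 361 is 114.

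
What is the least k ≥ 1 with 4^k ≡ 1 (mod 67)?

Since 4 ∈ (Z/67Z)^×, its order divides φ(67) = 67 − 1 = 66 = 2 · 3 · 11.
Divisors of 66: 1, 2, 3, 6, 11, 22, 33, 66.
Check 4^d mod 67 for each divisor in increasing order:
4^1 ≡ 4 (mod 67)
4^2 ≡ 16 (mod 67)
4^3 ≡ 64 (mod 67)
4^6 ≡ 9 (mod 67)
4^11 ≡ 37 (mod 67)
4^22 ≡ 29 (mod 67)
4^33 ≡ 1 (mod 67) ✓
Hence ord(4) = 33.

33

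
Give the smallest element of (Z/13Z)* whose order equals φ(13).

φ(13) = 13 − 1 = 12 = 2^2 · 3.
Test candidates g = 2, 3, … against the prime factors q ∈ {2, 3} of φ(13): g is a generator iff g^(12/q) ≢ 1 for every such q.
g = 2: 2^6 ≡ 12; 2^4 ≡ 3 — none is 1, so 2 is a primitive root.
The smallest primitive root modulo 13 is 2.

2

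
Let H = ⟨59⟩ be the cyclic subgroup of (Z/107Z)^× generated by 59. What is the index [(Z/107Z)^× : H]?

The order of 59 must divide φ(107) = 107 − 1 = 106 = 2 · 53.
Divisors of 106: 1, 2, 53, 106.
Test each divisor d:
59^1 ≡ 59 (mod 107)
59^2 ≡ 57 (mod 107)
59^53 ≡ 106 (mod 107)
59^106 ≡ 1 (mod 107) ✓
Thus |⟨59⟩| = ord(59) = 106.
[(Z/107Z)^× : ⟨59⟩] = 106/106 = 1.

1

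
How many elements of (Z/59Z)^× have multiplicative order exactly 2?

φ(59) = 59 − 1 = 58 = 2 · 29.
Since (Z/59Z)^× is cyclic of order 58, the number of elements of order d is φ(d) when d | 58 and 0 otherwise.
2 | 58, and φ(2) = 2 − 1 = 1.

1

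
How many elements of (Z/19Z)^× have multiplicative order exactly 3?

2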